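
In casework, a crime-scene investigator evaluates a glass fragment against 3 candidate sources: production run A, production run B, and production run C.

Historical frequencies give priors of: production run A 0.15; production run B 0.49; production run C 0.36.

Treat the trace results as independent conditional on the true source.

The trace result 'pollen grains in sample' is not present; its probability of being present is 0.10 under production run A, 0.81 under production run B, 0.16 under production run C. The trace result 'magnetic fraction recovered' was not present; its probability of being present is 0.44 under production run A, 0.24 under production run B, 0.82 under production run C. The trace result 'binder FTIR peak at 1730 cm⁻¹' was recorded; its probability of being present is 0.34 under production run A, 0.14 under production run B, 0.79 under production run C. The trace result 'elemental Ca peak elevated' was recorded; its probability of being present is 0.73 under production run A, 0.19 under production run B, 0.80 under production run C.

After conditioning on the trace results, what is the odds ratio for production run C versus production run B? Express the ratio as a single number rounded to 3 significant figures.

18.3

Posterior odds equal prior odds times the likelihood ratio; only the two competing hypotheses matter (using 1 − P(present | H) for each absent trace result).
  production run C: 0.36 × (1 − 0.16) × (1 − 0.82) × 0.79 × 0.80 = 0.034401
  production run B: 0.49 × (1 − 0.81) × (1 − 0.24) × 0.14 × 0.19 = 0.0018821
Posterior odds = 0.034401 / 0.0018821 ≈ 18.3.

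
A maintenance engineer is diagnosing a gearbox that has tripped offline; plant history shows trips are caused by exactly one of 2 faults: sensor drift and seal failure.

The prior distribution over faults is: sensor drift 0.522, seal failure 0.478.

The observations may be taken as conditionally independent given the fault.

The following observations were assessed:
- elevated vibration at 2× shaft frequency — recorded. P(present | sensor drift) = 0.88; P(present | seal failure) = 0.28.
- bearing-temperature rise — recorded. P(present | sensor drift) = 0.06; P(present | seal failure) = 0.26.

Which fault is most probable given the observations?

seal failure

Multiply each prior by the joint likelihood of the evidence pattern:
  sensor drift: 0.522 × 0.88 × 0.06 = 0.027562
  seal failure: 0.478 × 0.28 × 0.26 = 0.034798
Marginal likelihood of the evidence = 0.06236.
P(sensor drift | evidence) ≈ 0.027562 / 0.06236 ≈ 0.442
P(seal failure | evidence) ≈ 0.034798 / 0.06236 ≈ 0.558
The largest is 0.558, so seal failure is most probable.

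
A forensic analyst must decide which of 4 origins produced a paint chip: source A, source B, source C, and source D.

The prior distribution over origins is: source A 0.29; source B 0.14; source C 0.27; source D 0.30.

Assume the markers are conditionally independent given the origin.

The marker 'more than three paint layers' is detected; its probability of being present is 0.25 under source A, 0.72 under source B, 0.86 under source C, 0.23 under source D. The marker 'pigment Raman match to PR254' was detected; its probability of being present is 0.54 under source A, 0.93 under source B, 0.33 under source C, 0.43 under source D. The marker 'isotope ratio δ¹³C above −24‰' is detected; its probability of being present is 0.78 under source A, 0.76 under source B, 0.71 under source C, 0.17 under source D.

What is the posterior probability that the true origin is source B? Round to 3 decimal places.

For each hypothesis, the unnormalized posterior weight is prior × product of the marker likelihoods:
  source A: 0.29 × 0.25 × 0.54 × 0.78 = 0.030537
  source B: 0.14 × 0.72 × 0.93 × 0.76 = 0.071245
  source C: 0.27 × 0.86 × 0.33 × 0.71 = 0.054404
  source D: 0.30 × 0.23 × 0.43 × 0.17 = 0.0050439
Normalizing constant Z = 0.030537 + 0.071245 + 0.054404 + 0.0050439 = 0.16123.
P(source B | evidence) = 0.071245 / 0.16123 ≈ 0.442.

0.442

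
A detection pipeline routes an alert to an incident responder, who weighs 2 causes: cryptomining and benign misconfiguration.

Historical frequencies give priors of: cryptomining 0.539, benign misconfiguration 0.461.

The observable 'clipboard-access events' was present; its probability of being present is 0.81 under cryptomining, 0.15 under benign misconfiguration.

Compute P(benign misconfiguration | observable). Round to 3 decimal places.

By Bayes' rule, the unnormalized weight for each hypothesis is prior × likelihood:
  cryptomining: 0.539 × 0.81 = 0.43659
  benign misconfiguration: 0.461 × 0.15 = 0.06915
Normalizing constant Z = 0.43659 + 0.06915 = 0.50574.
P(benign misconfiguration | evidence) = 0.06915 / 0.50574 ≈ 0.137.

0.137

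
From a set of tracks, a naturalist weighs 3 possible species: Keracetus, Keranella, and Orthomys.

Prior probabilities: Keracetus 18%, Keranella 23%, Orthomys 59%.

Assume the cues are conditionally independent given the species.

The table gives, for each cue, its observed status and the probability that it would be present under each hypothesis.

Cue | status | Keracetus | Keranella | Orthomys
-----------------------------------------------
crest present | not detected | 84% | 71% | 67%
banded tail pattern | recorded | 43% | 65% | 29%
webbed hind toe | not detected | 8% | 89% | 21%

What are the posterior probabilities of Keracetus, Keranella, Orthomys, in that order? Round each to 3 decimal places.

0.187, 0.078, 0.734

For each hypothesis, the unnormalized posterior weight is prior × product of the cue likelihoods (using 1 − P(present | H) for each absent cue):
  Keracetus: 0.18 × (1 − 0.84) × 0.43 × (1 − 0.08) = 0.011393
  Keranella: 0.23 × (1 − 0.71) × 0.65 × (1 − 0.89) = 0.004769
  Orthomys: 0.59 × (1 − 0.67) × 0.29 × (1 − 0.21) = 0.044606
Normalizing constant Z = 0.011393 + 0.004769 + 0.044606 = 0.060768.
P(Keracetus | evidence) = 0.011393 / 0.060768 ≈ 0.187
P(Keranella | evidence) = 0.004769 / 0.060768 ≈ 0.078
P(Orthomys | evidence) = 0.044606 / 0.060768 ≈ 0.734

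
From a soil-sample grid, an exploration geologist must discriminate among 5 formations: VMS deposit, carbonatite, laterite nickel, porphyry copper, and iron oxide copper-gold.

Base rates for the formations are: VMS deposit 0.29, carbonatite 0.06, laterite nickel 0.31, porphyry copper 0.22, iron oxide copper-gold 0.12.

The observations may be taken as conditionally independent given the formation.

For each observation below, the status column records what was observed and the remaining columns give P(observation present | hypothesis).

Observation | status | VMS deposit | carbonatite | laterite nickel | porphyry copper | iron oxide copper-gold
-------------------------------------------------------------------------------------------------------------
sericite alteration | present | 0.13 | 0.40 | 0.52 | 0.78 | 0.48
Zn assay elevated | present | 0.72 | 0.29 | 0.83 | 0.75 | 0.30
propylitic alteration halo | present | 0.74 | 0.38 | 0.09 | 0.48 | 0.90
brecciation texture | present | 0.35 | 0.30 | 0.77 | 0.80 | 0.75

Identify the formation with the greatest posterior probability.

By Bayes' rule with conditional independence, the unnormalized weight for each hypothesis is prior × ∏ likelihoods:
  VMS deposit: 0.29 × 0.13 × 0.72 × 0.74 × 0.35 = 0.0070303
  carbonatite: 0.06 × 0.40 × 0.29 × 0.38 × 0.30 = 0.00079344
  laterite nickel: 0.31 × 0.52 × 0.83 × 0.09 × 0.77 = 0.0092721
  porphyry copper: 0.22 × 0.78 × 0.75 × 0.48 × 0.80 = 0.049421
  iron oxide copper-gold: 0.12 × 0.48 × 0.30 × 0.90 × 0.75 = 0.011664
Normalizing constant Z = 0.0070303 + 0.00079344 + 0.0092721 + 0.049421 + 0.011664 = 0.078181.
P(VMS deposit | evidence) ≈ 0.0070303 / 0.078181 ≈ 0.090
P(carbonatite | evidence) ≈ 0.00079344 / 0.078181 ≈ 0.010
P(laterite nickel | evidence) ≈ 0.0092721 / 0.078181 ≈ 0.119
P(porphyry copper | evidence) ≈ 0.049421 / 0.078181 ≈ 0.632
P(iron oxide copper-gold | evidence) ≈ 0.011664 / 0.078181 ≈ 0.149
The largest is 0.632, so porphyry copper is most probable.

porphyry copper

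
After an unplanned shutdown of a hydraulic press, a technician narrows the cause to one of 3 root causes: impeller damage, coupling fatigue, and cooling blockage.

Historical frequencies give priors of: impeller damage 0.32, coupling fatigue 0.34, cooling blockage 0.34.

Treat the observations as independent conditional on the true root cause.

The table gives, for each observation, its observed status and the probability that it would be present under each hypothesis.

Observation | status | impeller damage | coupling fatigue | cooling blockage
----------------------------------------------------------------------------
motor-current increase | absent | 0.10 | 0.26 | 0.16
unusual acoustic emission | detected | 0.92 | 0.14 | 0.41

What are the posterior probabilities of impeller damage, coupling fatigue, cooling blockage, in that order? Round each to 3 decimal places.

Multiply each prior by the joint likelihood of the evidence pattern (using 1 − P(present | H) for each absent observation):
  impeller damage: 0.32 × (1 − 0.10) × 0.92 = 0.26496
  coupling fatigue: 0.34 × (1 − 0.26) × 0.14 = 0.035224
  cooling blockage: 0.34 × (1 − 0.16) × 0.41 = 0.1171
The unnormalized weights sum to 0.41728.
P(impeller damage | evidence) = 0.26496 / 0.41728 ≈ 0.635
P(coupling fatigue | evidence) = 0.035224 / 0.41728 ≈ 0.084
P(cooling blockage | evidence) = 0.1171 / 0.41728 ≈ 0.281

0.635, 0.084, 0.281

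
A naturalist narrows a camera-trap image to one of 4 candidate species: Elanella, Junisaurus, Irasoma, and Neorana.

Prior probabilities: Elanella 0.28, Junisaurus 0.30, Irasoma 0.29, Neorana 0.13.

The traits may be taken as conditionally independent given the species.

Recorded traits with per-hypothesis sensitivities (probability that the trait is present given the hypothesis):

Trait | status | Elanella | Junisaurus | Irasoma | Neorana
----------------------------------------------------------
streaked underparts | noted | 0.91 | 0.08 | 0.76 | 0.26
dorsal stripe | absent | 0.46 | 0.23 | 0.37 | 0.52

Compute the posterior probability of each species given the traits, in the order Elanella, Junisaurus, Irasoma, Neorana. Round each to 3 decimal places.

By Bayes' rule with conditional independence, the unnormalized weight for each hypothesis is prior × ∏ likelihoods (using 1 − P(present | H) for each absent trait):
  Elanella: 0.28 × 0.91 × (1 − 0.46) = 0.13759
  Junisaurus: 0.30 × 0.08 × (1 − 0.23) = 0.01848
  Irasoma: 0.29 × 0.76 × (1 − 0.37) = 0.13885
  Neorana: 0.13 × 0.26 × (1 − 0.52) = 0.016224
Normalizing constant Z = 0.13759 + 0.01848 + 0.13885 + 0.016224 = 0.31115.
P(Elanella | evidence) = 0.13759 / 0.31115 ≈ 0.442
P(Junisaurus | evidence) = 0.01848 / 0.31115 ≈ 0.059
P(Irasoma | evidence) = 0.13885 / 0.31115 ≈ 0.446
P(Neorana | evidence) = 0.016224 / 0.31115 ≈ 0.052

0.442, 0.059, 0.446, 0.052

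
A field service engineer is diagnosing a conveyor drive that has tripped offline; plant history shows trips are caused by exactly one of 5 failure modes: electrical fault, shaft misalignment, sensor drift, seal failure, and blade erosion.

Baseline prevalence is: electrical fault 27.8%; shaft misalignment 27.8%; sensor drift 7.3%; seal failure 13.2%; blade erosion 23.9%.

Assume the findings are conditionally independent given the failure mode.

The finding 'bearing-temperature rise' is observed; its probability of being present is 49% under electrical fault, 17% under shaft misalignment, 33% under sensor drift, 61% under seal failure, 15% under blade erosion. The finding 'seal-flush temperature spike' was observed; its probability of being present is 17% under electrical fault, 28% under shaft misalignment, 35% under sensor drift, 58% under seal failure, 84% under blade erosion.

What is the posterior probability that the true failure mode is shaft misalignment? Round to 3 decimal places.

0.109

By Bayes' rule with conditional independence, the unnormalized weight for each hypothesis is prior × ∏ likelihoods:
  electrical fault: 0.278 × 0.49 × 0.17 = 0.023157
  shaft misalignment: 0.278 × 0.17 × 0.28 = 0.013233
  sensor drift: 0.073 × 0.33 × 0.35 = 0.0084315
  seal failure: 0.132 × 0.61 × 0.58 = 0.046702
  blade erosion: 0.239 × 0.15 × 0.84 = 0.030114
The unnormalized weights sum to 0.12164.
P(shaft misalignment | evidence) = 0.013233 / 0.12164 ≈ 0.109.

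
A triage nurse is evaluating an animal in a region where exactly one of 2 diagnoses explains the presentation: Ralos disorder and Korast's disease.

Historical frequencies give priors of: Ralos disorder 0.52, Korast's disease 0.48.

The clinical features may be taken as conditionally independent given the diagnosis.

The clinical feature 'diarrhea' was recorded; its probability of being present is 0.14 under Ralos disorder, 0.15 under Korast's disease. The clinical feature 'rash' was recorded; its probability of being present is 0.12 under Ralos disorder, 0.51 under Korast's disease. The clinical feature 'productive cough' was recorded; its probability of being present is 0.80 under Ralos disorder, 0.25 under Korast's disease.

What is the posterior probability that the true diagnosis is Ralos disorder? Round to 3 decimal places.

For each hypothesis, the unnormalized posterior weight is prior × product of the clinical feature likelihoods:
  Ralos disorder: 0.52 × 0.14 × 0.12 × 0.80 = 0.0069888
  Korast's disease: 0.48 × 0.15 × 0.51 × 0.25 = 0.00918
The unnormalized weights sum to 0.016169.
P(Ralos disorder | evidence) = 0.0069888 / 0.016169 ≈ 0.432.

0.432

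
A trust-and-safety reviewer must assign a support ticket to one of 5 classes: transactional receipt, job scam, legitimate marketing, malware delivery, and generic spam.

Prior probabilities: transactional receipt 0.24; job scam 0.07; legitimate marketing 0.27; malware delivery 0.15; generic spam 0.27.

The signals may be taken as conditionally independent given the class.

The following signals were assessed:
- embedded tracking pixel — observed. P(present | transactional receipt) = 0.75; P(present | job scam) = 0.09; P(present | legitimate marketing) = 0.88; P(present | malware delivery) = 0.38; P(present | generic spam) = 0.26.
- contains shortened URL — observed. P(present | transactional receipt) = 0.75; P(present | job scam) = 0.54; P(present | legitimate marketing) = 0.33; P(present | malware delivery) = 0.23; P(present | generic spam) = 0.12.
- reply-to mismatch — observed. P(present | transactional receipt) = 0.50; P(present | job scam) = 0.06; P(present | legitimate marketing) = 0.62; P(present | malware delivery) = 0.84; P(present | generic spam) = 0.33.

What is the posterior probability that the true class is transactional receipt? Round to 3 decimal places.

0.519

By Bayes' rule with conditional independence, the unnormalized weight for each hypothesis is prior × ∏ likelihoods:
  transactional receipt: 0.24 × 0.75 × 0.75 × 0.50 = 0.0675
  job scam: 0.07 × 0.09 × 0.54 × 0.06 = 0.00020412
  legitimate marketing: 0.27 × 0.88 × 0.33 × 0.62 = 0.048613
  malware delivery: 0.15 × 0.38 × 0.23 × 0.84 = 0.011012
  generic spam: 0.27 × 0.26 × 0.12 × 0.33 = 0.0027799
Normalizing constant Z = 0.0675 + 0.00020412 + 0.048613 + 0.011012 + 0.0027799 = 0.13011.
P(transactional receipt | evidence) = 0.0675 / 0.13011 ≈ 0.519.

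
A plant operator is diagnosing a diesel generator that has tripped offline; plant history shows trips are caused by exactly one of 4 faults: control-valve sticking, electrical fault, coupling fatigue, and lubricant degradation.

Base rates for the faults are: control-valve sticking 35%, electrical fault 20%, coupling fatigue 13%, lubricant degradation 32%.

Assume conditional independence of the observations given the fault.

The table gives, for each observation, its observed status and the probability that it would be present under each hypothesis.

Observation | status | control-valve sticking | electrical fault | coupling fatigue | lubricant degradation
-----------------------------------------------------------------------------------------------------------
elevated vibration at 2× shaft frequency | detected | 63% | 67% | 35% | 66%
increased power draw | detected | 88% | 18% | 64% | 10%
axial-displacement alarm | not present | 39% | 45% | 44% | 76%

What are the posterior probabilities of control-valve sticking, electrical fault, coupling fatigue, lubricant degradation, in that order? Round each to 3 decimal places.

By Bayes' rule with conditional independence, the unnormalized weight for each hypothesis is prior × ∏ likelihoods (using 1 − P(present | H) for each absent observation):
  control-valve sticking: 0.35 × 0.63 × 0.88 × (1 − 0.39) = 0.11836
  electrical fault: 0.20 × 0.67 × 0.18 × (1 − 0.45) = 0.013266
  coupling fatigue: 0.13 × 0.35 × 0.64 × (1 − 0.44) = 0.016307
  lubricant degradation: 0.32 × 0.66 × 0.10 × (1 − 0.76) = 0.0050688
The unnormalized weights sum to 0.15301.
P(control-valve sticking | evidence) = 0.11836 / 0.15301 ≈ 0.774
P(electrical fault | evidence) = 0.013266 / 0.15301 ≈ 0.087
P(coupling fatigue | evidence) = 0.016307 / 0.15301 ≈ 0.107
P(lubricant degradation | evidence) = 0.0050688 / 0.15301 ≈ 0.033

0.774, 0.087, 0.107, 0.033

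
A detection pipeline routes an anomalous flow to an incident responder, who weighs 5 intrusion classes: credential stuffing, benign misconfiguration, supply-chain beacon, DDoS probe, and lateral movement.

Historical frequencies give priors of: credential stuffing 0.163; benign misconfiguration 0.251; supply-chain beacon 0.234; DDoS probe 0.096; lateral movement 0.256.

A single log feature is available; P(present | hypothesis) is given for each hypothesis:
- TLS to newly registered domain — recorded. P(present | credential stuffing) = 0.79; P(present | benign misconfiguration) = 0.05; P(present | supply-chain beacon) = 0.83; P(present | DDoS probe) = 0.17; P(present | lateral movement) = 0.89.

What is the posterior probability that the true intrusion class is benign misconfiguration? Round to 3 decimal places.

Multiply each prior by the likelihood of the log feature:
  credential stuffing: 0.163 × 0.79 = 0.12877
  benign misconfiguration: 0.251 × 0.05 = 0.01255
  supply-chain beacon: 0.234 × 0.83 = 0.19422
  DDoS probe: 0.096 × 0.17 = 0.01632
  lateral movement: 0.256 × 0.89 = 0.22784
Normalizing constant Z = 0.12877 + 0.01255 + 0.19422 + 0.01632 + 0.22784 = 0.5797.
P(benign misconfiguration | evidence) = 0.01255 / 0.5797 ≈ 0.022.

0.022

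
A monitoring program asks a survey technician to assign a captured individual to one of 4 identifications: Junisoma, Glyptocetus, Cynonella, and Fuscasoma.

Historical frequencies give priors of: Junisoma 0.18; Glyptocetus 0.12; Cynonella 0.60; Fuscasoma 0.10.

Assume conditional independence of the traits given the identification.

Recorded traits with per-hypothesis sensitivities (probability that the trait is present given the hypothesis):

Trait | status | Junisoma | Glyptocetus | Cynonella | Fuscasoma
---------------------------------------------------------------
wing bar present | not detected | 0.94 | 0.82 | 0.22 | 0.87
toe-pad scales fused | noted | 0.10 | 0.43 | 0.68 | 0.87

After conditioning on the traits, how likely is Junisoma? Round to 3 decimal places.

For each hypothesis, the unnormalized posterior weight is prior × product of the trait likelihoods (using 1 − P(present | H) for each absent trait):
  Junisoma: 0.18 × (1 − 0.94) × 0.10 = 0.00108
  Glyptocetus: 0.12 × (1 − 0.82) × 0.43 = 0.009288
  Cynonella: 0.60 × (1 − 0.22) × 0.68 = 0.31824
  Fuscasoma: 0.10 × (1 − 0.87) × 0.87 = 0.01131
The unnormalized weights sum to 0.33992.
P(Junisoma | evidence) = 0.00108 / 0.33992 ≈ 0.003.

0.003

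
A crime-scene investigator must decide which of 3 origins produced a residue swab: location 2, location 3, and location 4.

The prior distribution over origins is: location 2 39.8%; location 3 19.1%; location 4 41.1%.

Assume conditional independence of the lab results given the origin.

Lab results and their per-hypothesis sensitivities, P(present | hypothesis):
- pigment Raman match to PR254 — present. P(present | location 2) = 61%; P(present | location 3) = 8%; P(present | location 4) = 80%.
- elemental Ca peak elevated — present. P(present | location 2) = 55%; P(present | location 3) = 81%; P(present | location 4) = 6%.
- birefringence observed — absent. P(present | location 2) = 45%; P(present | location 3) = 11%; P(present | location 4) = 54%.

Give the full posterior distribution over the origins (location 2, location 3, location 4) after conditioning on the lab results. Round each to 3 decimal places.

0.785, 0.118, 0.097

Multiply each prior by the joint likelihood of the lab result pattern (using 1 − P(present | H) for each absent lab result):
  location 2: 0.398 × 0.61 × 0.55 × (1 − 0.45) = 0.073441
  location 3: 0.191 × 0.08 × 0.81 × (1 − 0.11) = 0.011015
  location 4: 0.411 × 0.80 × 0.06 × (1 − 0.54) = 0.0090749
Normalizing constant Z = 0.073441 + 0.011015 + 0.0090749 = 0.093531.
P(location 2 | evidence) = 0.073441 / 0.093531 ≈ 0.785
P(location 3 | evidence) = 0.011015 / 0.093531 ≈ 0.118
P(location 4 | evidence) = 0.0090749 / 0.093531 ≈ 0.097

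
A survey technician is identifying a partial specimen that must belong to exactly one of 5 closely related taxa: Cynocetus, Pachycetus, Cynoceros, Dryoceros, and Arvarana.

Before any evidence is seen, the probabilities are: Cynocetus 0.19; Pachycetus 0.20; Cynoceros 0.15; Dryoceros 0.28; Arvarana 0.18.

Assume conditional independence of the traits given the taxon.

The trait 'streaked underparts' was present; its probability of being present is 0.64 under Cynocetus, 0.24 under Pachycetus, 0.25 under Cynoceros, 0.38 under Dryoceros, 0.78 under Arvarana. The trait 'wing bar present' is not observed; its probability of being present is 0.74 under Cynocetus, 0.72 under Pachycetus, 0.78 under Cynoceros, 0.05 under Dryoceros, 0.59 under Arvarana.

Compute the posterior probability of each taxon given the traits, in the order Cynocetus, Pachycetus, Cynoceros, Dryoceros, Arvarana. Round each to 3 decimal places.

0.149, 0.063, 0.039, 0.477, 0.272

For each hypothesis, the unnormalized posterior weight is prior × product of the trait likelihoods (using 1 − P(present | H) for each absent trait):
  Cynocetus: 0.19 × 0.64 × (1 − 0.74) = 0.031616
  Pachycetus: 0.20 × 0.24 × (1 − 0.72) = 0.01344
  Cynoceros: 0.15 × 0.25 × (1 − 0.78) = 0.00825
  Dryoceros: 0.28 × 0.38 × (1 − 0.05) = 0.10108
  Arvarana: 0.18 × 0.78 × (1 − 0.59) = 0.057564
Marginal likelihood of the evidence = 0.21195.
P(Cynocetus | evidence) = 0.031616 / 0.21195 ≈ 0.149
P(Pachycetus | evidence) = 0.01344 / 0.21195 ≈ 0.063
P(Cynoceros | evidence) = 0.00825 / 0.21195 ≈ 0.039
P(Dryoceros | evidence) = 0.10108 / 0.21195 ≈ 0.477
P(Arvarana | evidence) = 0.057564 / 0.21195 ≈ 0.272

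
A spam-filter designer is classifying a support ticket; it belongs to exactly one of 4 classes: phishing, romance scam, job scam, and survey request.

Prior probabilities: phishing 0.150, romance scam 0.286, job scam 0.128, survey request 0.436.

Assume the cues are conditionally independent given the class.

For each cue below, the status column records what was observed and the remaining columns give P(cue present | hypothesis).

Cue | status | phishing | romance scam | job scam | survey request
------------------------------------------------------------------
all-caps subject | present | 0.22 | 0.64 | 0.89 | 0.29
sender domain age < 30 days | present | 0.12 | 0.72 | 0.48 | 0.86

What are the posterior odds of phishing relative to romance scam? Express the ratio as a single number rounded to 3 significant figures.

0.0300

The normalizing constant cancels in an odds ratio, so compute prior × likelihood for the two hypotheses only:
  phishing: 0.150 × 0.22 × 0.12 = 0.00396
  romance scam: 0.286 × 0.64 × 0.72 = 0.13179
Odds(phishing : romance scam) = 0.00396 / 0.13179 ≈ 0.0300.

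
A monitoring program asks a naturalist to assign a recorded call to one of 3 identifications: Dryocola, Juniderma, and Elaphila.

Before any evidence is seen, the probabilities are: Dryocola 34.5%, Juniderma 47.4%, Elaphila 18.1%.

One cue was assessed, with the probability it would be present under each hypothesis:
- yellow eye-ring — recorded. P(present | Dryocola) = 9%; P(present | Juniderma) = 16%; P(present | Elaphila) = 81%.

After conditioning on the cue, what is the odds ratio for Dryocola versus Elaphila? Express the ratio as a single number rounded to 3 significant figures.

Unnormalized posterior weight (prior times the cue likelihood) for each of the two hypotheses:
  Dryocola: 0.345 × 0.09 = 0.03105
  Elaphila: 0.181 × 0.81 = 0.14661
Posterior odds = 0.03105 / 0.14661 ≈ 0.212.

0.212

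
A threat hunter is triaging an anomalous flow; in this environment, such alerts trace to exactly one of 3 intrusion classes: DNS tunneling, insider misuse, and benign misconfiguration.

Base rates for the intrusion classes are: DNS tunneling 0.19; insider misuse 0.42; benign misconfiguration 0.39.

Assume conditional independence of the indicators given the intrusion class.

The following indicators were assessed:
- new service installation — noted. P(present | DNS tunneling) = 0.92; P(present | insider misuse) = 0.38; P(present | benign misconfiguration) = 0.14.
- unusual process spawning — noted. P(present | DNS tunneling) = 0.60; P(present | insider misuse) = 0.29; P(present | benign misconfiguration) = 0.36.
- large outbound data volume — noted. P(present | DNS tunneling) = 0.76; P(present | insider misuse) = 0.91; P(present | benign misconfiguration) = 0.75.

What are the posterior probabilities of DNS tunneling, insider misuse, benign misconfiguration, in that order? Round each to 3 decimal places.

Multiply each prior by the joint likelihood of the indicator pattern:
  DNS tunneling: 0.19 × 0.92 × 0.60 × 0.76 = 0.079709
  insider misuse: 0.42 × 0.38 × 0.29 × 0.91 = 0.042118
  benign misconfiguration: 0.39 × 0.14 × 0.36 × 0.75 = 0.014742
Normalizing constant Z = 0.079709 + 0.042118 + 0.014742 = 0.13657.
P(DNS tunneling | evidence) = 0.079709 / 0.13657 ≈ 0.584
P(insider misuse | evidence) = 0.042118 / 0.13657 ≈ 0.308
P(benign misconfiguration | evidence) = 0.014742 / 0.13657 ≈ 0.108

0.584, 0.308, 0.108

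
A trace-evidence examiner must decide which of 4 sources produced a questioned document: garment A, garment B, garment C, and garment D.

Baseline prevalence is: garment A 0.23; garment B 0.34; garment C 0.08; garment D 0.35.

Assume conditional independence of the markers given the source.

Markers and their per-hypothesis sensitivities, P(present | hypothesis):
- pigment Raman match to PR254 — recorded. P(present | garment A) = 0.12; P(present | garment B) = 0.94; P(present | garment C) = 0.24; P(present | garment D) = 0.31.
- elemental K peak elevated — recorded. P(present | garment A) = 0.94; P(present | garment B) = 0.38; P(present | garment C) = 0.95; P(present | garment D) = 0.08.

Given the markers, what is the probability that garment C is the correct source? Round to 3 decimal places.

By Bayes' rule with conditional independence, the unnormalized weight for each hypothesis is prior × ∏ likelihoods:
  garment A: 0.23 × 0.12 × 0.94 = 0.025944
  garment B: 0.34 × 0.94 × 0.38 = 0.12145
  garment C: 0.08 × 0.24 × 0.95 = 0.01824
  garment D: 0.35 × 0.31 × 0.08 = 0.00868
Marginal likelihood of the evidence = 0.17431.
P(garment C | evidence) = 0.01824 / 0.17431 ≈ 0.105.

0.105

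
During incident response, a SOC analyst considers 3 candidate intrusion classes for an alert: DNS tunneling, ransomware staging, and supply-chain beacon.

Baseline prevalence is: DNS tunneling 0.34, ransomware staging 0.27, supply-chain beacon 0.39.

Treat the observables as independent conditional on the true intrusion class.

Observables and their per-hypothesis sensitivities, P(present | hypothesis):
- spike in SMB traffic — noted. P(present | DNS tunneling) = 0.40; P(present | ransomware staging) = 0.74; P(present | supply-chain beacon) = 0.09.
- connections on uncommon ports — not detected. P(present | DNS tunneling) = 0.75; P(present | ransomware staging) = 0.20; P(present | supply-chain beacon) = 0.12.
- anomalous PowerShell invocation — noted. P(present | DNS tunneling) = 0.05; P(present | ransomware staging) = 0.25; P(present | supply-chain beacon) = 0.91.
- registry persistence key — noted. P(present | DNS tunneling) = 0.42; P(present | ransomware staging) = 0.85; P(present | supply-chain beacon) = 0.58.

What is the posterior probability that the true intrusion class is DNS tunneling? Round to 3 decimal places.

By Bayes' rule with conditional independence, the unnormalized weight for each hypothesis is prior × ∏ likelihoods (using 1 − P(present | H) for each absent observable):
  DNS tunneling: 0.34 × 0.40 × (1 − 0.75) × 0.05 × 0.42 = 0.000714
  ransomware staging: 0.27 × 0.74 × (1 − 0.20) × 0.25 × 0.85 = 0.033966
  supply-chain beacon: 0.39 × 0.09 × (1 − 0.12) × 0.91 × 0.58 = 0.016303
Normalizing constant Z = 0.000714 + 0.033966 + 0.016303 = 0.050983.
P(DNS tunneling | evidence) = 0.000714 / 0.050983 ≈ 0.014.

0.014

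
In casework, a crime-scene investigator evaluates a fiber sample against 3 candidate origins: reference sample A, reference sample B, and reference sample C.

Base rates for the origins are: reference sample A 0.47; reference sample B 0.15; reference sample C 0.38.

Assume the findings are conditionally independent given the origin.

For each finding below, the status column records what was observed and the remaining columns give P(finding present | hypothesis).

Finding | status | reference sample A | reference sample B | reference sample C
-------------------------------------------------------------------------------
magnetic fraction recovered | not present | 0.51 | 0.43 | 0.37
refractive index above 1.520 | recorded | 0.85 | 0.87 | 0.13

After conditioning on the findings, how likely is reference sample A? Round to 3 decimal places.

0.650

By Bayes' rule with conditional independence, the unnormalized weight for each hypothesis is prior × ∏ likelihoods (using 1 − P(present | H) for each absent finding):
  reference sample A: 0.47 × (1 − 0.51) × 0.85 = 0.19575
  reference sample B: 0.15 × (1 − 0.43) × 0.87 = 0.074385
  reference sample C: 0.38 × (1 − 0.37) × 0.13 = 0.031122
Marginal likelihood of the evidence = 0.30126.
P(reference sample A | evidence) = 0.19575 / 0.30126 ≈ 0.650.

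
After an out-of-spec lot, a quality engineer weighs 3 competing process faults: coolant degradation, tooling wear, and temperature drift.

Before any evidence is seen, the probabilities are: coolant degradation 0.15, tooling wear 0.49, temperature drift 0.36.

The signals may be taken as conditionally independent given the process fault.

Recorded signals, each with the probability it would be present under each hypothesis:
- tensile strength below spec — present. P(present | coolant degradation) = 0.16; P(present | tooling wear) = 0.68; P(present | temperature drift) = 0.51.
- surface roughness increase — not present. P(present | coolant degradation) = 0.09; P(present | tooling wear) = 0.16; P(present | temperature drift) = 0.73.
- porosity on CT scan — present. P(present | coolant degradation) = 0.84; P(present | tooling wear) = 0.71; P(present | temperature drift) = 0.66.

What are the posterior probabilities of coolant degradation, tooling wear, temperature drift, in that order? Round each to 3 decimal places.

0.073, 0.796, 0.131

By Bayes' rule with conditional independence, the unnormalized weight for each hypothesis is prior × ∏ likelihoods (using 1 − P(present | H) for each absent signal):
  coolant degradation: 0.15 × 0.16 × (1 − 0.09) × 0.84 = 0.018346
  tooling wear: 0.49 × 0.68 × (1 − 0.16) × 0.71 = 0.19872
  temperature drift: 0.36 × 0.51 × (1 − 0.73) × 0.66 = 0.032718
The unnormalized weights sum to 0.24978.
P(coolant degradation | evidence) = 0.018346 / 0.24978 ≈ 0.073
P(tooling wear | evidence) = 0.19872 / 0.24978 ≈ 0.796
P(temperature drift | evidence) = 0.032718 / 0.24978 ≈ 0.131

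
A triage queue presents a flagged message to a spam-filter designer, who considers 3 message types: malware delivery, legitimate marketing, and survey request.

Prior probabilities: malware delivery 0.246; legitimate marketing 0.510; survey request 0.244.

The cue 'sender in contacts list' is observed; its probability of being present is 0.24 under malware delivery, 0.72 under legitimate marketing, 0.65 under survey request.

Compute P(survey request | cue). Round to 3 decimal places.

For each hypothesis, the unnormalized posterior weight is prior × likelihood:
  malware delivery: 0.246 × 0.24 = 0.05904
  legitimate marketing: 0.510 × 0.72 = 0.3672
  survey request: 0.244 × 0.65 = 0.1586
Marginal likelihood of the evidence = 0.58484.
P(survey request | evidence) = 0.1586 / 0.58484 ≈ 0.271.

0.271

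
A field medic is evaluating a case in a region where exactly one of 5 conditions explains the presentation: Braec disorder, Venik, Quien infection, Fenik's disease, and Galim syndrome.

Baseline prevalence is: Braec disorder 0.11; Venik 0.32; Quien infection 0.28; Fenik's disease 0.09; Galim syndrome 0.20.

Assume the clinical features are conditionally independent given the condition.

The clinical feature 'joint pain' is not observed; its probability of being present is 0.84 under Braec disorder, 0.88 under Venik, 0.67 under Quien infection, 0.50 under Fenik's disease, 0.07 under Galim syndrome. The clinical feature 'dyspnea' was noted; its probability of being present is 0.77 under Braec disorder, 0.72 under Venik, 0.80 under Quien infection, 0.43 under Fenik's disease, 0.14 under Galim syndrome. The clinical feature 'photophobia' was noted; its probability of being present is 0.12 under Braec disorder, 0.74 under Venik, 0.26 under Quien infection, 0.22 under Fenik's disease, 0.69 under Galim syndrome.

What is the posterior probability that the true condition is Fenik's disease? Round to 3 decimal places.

0.067

For each hypothesis, the unnormalized posterior weight is prior × product of the clinical feature likelihoods (using 1 − P(present | H) for each absent clinical feature):
  Braec disorder: 0.11 × (1 − 0.84) × 0.77 × 0.12 = 0.0016262
  Venik: 0.32 × (1 − 0.88) × 0.72 × 0.74 = 0.02046
  Quien infection: 0.28 × (1 − 0.67) × 0.80 × 0.26 = 0.019219
  Fenik's disease: 0.09 × (1 − 0.50) × 0.43 × 0.22 = 0.004257
  Galim syndrome: 0.20 × (1 − 0.07) × 0.14 × 0.69 = 0.017968
The unnormalized weights sum to 0.06353.
P(Fenik's disease | evidence) = 0.004257 / 0.06353 ≈ 0.067.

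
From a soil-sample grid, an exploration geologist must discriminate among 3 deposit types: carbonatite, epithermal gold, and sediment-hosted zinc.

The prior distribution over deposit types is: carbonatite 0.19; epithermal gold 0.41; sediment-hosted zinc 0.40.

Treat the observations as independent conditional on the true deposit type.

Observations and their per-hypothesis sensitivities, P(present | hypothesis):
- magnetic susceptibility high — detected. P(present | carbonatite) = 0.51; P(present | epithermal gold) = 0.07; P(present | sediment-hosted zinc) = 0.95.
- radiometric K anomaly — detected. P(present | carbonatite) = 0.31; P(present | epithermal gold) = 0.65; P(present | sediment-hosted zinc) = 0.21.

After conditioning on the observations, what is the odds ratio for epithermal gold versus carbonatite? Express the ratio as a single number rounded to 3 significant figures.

Unnormalized posterior weight (prior times the observation likelihoods) for each of the two hypotheses:
  epithermal gold: 0.41 × 0.07 × 0.65 = 0.018655
  carbonatite: 0.19 × 0.51 × 0.31 = 0.030039
Odds(epithermal gold : carbonatite) = 0.018655 / 0.030039 ≈ 0.621.

0.621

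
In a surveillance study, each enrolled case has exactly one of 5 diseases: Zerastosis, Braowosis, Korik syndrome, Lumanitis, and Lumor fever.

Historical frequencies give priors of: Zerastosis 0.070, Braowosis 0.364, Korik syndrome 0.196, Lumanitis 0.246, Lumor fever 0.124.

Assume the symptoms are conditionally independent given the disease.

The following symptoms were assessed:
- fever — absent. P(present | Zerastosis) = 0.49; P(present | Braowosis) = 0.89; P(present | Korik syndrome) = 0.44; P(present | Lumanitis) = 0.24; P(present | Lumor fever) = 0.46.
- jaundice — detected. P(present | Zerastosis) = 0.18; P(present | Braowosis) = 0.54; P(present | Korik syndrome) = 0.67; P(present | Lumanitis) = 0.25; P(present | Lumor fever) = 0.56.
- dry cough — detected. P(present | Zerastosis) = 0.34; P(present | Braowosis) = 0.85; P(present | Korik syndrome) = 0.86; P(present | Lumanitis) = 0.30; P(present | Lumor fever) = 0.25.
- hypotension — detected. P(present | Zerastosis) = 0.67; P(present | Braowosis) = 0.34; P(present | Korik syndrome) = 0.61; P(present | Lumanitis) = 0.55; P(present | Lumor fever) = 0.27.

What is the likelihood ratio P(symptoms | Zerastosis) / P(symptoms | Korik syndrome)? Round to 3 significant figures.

Take the product of per-symptom likelihoods under each hypothesis (using 1 − P(present | H) for each absent symptom), then divide.
  Zerastosis: (1 − 0.49) × 0.18 × 0.34 × 0.67 = 0.020912
  Korik syndrome: (1 − 0.44) × 0.67 × 0.86 × 0.61 = 0.19683
Bayes factor = 0.020912 / 0.19683 ≈ 0.106

0.106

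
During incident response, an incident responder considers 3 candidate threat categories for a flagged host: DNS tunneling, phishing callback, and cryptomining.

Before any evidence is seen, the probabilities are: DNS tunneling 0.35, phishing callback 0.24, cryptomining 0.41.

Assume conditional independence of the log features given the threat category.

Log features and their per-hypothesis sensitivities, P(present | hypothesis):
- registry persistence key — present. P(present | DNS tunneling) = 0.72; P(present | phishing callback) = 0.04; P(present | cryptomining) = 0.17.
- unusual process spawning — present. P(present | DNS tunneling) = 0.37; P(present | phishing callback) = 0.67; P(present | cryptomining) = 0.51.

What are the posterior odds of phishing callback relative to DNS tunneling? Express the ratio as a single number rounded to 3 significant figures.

0.0690

The normalizing constant cancels in an odds ratio, so compute prior × likelihood for the two hypotheses only:
  phishing callback: 0.24 × 0.04 × 0.67 = 0.006432
  DNS tunneling: 0.35 × 0.72 × 0.37 = 0.09324
Odds(phishing callback : DNS tunneling) = 0.006432 / 0.09324 ≈ 0.0690.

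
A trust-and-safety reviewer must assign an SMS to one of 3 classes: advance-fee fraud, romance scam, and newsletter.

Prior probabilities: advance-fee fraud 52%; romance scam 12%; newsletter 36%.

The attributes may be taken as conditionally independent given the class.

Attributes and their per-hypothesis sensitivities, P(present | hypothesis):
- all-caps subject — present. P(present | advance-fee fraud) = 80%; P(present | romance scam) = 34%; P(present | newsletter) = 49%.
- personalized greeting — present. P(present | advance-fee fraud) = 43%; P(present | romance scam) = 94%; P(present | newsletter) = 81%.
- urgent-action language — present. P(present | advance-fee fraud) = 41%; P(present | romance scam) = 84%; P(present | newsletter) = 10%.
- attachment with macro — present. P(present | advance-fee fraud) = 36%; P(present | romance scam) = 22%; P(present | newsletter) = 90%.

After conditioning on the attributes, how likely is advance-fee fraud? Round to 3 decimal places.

0.570

By Bayes' rule with conditional independence, the unnormalized weight for each hypothesis is prior × ∏ likelihoods:
  advance-fee fraud: 0.52 × 0.80 × 0.43 × 0.41 × 0.36 = 0.026403
  romance scam: 0.12 × 0.34 × 0.94 × 0.84 × 0.22 = 0.0070874
  newsletter: 0.36 × 0.49 × 0.81 × 0.10 × 0.90 = 0.01286
The unnormalized weights sum to 0.04635.
P(advance-fee fraud | evidence) = 0.026403 / 0.04635 ≈ 0.570.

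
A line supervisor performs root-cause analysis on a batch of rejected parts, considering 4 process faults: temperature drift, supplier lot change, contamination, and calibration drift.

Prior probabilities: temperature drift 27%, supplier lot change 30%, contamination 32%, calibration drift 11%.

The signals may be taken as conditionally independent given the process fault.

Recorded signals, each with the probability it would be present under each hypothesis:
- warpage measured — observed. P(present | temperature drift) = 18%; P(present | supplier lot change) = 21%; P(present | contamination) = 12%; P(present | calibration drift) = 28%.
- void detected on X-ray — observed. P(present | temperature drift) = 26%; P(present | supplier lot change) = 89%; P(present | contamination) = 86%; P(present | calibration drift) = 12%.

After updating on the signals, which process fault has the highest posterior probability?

By Bayes' rule with conditional independence, the unnormalized weight for each hypothesis is prior × ∏ likelihoods:
  temperature drift: 0.27 × 0.18 × 0.26 = 0.012636
  supplier lot change: 0.30 × 0.21 × 0.89 = 0.05607
  contamination: 0.32 × 0.12 × 0.86 = 0.033024
  calibration drift: 0.11 × 0.28 × 0.12 = 0.003696
The unnormalized weights sum to 0.10543.
P(temperature drift | evidence) ≈ 0.012636 / 0.10543 ≈ 0.120
P(supplier lot change | evidence) ≈ 0.05607 / 0.10543 ≈ 0.532
P(contamination | evidence) ≈ 0.033024 / 0.10543 ≈ 0.313
P(calibration drift | evidence) ≈ 0.003696 / 0.10543 ≈ 0.035
The largest is 0.532, so supplier lot change is most probable.

supplier lot change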